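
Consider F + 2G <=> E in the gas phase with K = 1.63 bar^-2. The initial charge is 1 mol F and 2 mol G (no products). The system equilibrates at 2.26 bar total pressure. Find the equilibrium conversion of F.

Take 1 mol F as basis and let X be its fractional conversion, so ξ = X.
At extent ξ: n_F = 1 − X; n_G = 2 − 2X; n_E = X.
n_T = Σnᵢ = 3 − 2X.
Mole fractions y_i = n_i/n_T; K = p_E / (p_F p_G^2) with p_i = y_i·P.
Substituting and setting equal to 1.63 bar^-2 gives a polynomial in X; the root in (0,1) is X = 0.613.

X = 0.613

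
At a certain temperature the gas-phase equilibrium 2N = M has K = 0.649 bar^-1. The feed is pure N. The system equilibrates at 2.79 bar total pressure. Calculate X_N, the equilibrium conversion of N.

X = 0.652

Basis: 1 mol N initially; let X = conversion of N. Extent ξ = 0.5X.
Moles: n_N = 1 − X; n_M = 0.5X.
Summing: n_T = 1 − 0.5X.
y_i = n_i/n_T, p_i = y_i·P. K = p_M / (p_N^2).
Setting this equal to 0.649 bar^-1 and taking the physical root (0 < X < 1) gives X = 0.652.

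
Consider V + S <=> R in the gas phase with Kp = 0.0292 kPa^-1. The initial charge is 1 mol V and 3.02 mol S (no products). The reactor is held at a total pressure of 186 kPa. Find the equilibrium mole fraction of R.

Let X = conversion of V (basis 1 mol V); extent of reaction ξ = X.
Mole table: n_V = 1 − X; n_S = 3.02 − X; n_R = X.
Total moles n_T = 4.02 − X.
Mole fractions y_i = n_i/n_T; Kp = p_R / (p_V p_S) with p_i = y_i·P.
This yields a degree-2 equation in X; solving on (0,1), X = 0.789.
Then n_R = 0.789, n_T = 3.23, so y_R = 0.244.

y_R = 0.244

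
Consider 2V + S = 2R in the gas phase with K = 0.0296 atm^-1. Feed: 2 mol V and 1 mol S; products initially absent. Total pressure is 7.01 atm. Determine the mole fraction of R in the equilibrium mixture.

y_R = 0.140

Basis: 2 mol V initially; let X = conversion of V. Extent ξ = X.
At extent ξ: n_V = 2 − 2X; n_S = 1 − X; n_R = 2X.
Total moles n_T = 3 − X.
With p_i = (n_i/n_T)P, K = p_R^2 / (p_V^2 p_S).
Equating to 0.0296 atm^-1 and solving on 0 < X < 1: X = 0.196.
Then n_R = 0.392, n_T = 2.8, so y_R = 0.140.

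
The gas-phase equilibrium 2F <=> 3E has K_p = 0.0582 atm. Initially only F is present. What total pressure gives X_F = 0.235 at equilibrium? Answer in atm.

Take 1 mol F as basis and let X be its fractional conversion, so ξ = 0.5X.
Moles: n_F = 1 − X; n_E = 1.5X.
n_T = Σnᵢ = 1 + 0.5X.
K_p = p_E^3 / (p_F^2) with p_i = (n_i/n_T)·P.
At X = 0.235: the mole-fraction product g(X) = Π y_i^ν_i = 0.06697. Since K_p = g(X)·P^{1}, P = (K_p/g)^(1/1) = (0.0582/0.06697)^(1/1) = 0.869 atm.

P = 0.869 atm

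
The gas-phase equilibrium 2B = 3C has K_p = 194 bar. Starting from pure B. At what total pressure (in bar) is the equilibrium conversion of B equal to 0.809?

Basis: 1 mol B initially; let X = conversion of B. Extent ξ = 0.5X.
Mole table: n_B = 1 − X; n_C = 1.5X.
Summing: n_T = 1 + 0.5X.
K_p = p_C^3 / (p_B^2) with p_i = (n_i/n_T)·P.
At X = 0.809: the mole-fraction product g(X) = Π y_i^ν_i = 34.88. Since K_p = g(X)·P^{1}, P = (K_p/g)^(1/1) = (194/34.88)^(1/1) = 5.56 bar.

P = 5.56 bar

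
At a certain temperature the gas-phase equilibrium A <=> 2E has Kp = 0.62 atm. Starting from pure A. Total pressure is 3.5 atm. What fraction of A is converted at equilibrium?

Basis: 1 mol A initially; let X = conversion of A. Extent ξ = X.
Moles: n_A = 1 − X; n_E = 2X.
Summing: n_T = 1 + X.
With p_i = (n_i/n_T)P, Kp = p_E^2 / (p_A).
This yields a degree-2 equation in X; solving on (0,1), X = 0.206.

X = 0.206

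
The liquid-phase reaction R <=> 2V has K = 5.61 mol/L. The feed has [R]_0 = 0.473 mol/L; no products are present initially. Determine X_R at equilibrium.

X = 0.790

Let X = conversion of R; extent ξ = 0.473·X mol/L.
Concentrations: [R] = 0.473 − 0.473X; [V] = 0.946X.
K = [V]^2 / ([R]).
Solving K = 5.61 for X ∈ (0,1): X = 0.790.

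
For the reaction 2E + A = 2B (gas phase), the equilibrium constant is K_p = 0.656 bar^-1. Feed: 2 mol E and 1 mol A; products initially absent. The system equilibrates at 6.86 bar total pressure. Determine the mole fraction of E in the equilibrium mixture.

Basis: 2 mol E initially; let X = conversion of E. Extent ξ = X.
Species balance: n_E = 2 − 2X; n_A = 1 − X; n_B = 2X.
n_T = Σnᵢ = 3 − X.
y_i = n_i/n_T, p_i = y_i·P. K_p = p_B^2 / (p_E^2 p_A).
Setting this equal to 0.656 bar^-1 and taking the physical root (0 < X < 1) gives X = 0.489.
Then n_E = 1.02, n_T = 2.51, so y_E = 0.407.

y_E = 0.407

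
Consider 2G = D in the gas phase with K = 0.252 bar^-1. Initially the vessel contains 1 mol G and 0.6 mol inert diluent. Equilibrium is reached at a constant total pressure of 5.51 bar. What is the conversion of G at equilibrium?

X = 0.505

Basis: 1 mol G initially; let X = conversion of G. Extent ξ = 0.5X.
Mole table: n_G = 1 − X; n_D = 0.5X; n_I = 0.6 (inert).
Total moles n_T = 1.6 − 0.5X.
y_i = n_i/n_T, p_i = y_i·P. K = p_D / (p_G^2).
Setting this equal to 0.252 bar^-1 and taking the physical root (0 < X < 1) gives X = 0.505.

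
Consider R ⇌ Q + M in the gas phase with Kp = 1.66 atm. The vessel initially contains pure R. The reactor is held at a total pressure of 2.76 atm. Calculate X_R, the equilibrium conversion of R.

Take 1 mol R as basis and let X be its fractional conversion, so ξ = X.
Moles: n_R = 1 − X; n_Q = X; n_M = X.
Total moles n_T = 1 + X.
y_i = n_i/n_T, p_i = y_i·P. Kp = p_Q p_M / (p_R).
Substituting and setting equal to 1.66 atm gives a polynomial in X; the root in (0,1) is X = 0.613.

X = 0.613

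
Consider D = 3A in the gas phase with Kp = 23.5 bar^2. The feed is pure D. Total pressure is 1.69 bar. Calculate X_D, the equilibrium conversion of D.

Let X = conversion of D (basis 1 mol D); extent of reaction ξ = X.
At extent ξ: n_D = 1 − X; n_A = 3X.
Total moles n_T = 1 + 2X.
Mole fractions y_i = n_i/n_T; Kp = p_A^3 / (p_D) with p_i = y_i·P.
Substituting and setting equal to 23.5 bar^2 gives a polynomial in X; the root in (0,1) is X = 0.769.

X = 0.769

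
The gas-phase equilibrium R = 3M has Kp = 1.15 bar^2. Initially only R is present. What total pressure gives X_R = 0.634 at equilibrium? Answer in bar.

Take 1 mol R as basis and let X be its fractional conversion, so ξ = X.
Moles: n_R = 1 − X; n_M = 3X.
n_T = Σnᵢ = 1 + 2X.
Kp = p_M^3 / (p_R) with p_i = (n_i/n_T)·P.
At X = 0.634: the mole-fraction product g(X) = Π y_i^ν_i = 3.655. Since Kp = g(X)·P^{2}, P = (Kp/g)^(1/2) = (1.15/3.655)^(1/2) = 0.561 bar.

P = 0.561 bar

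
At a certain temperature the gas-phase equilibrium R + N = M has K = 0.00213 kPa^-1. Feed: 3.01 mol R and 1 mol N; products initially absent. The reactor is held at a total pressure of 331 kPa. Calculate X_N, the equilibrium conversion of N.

Take 1 mol N as basis and let X be its fractional conversion, so ξ = X.
Mole table: n_R = 3.01 − X; n_N = 1 − X; n_M = X.
n_T = Σnᵢ = 4.01 − X.
Mole fractions y_i = n_i/n_T; K = p_M / (p_R p_N) with p_i = y_i·P.
Substituting and setting equal to 0.00213 kPa^-1 gives a polynomial in X; the root in (0,1) is X = 0.339.

X = 0.339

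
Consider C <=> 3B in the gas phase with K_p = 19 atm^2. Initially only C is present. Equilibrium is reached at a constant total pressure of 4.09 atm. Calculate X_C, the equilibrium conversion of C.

X = 0.436

Let X = conversion of C (basis 1 mol C); extent of reaction ξ = X.
At extent ξ: n_C = 1 − X; n_B = 3X.
Summing: n_T = 1 + 2X.
y_i = n_i/n_T, p_i = y_i·P. K_p = p_B^3 / (p_C).
Substituting and setting equal to 19 atm^2 gives a polynomial in X; the root in (0,1) is X = 0.436.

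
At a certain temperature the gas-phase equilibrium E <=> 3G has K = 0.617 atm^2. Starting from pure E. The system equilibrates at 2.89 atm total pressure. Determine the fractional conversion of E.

Take 1 mol E as basis and let X be its fractional conversion, so ξ = X.
Moles: n_E = 1 − X; n_G = 3X.
Total moles n_T = 1 + 2X.
Mole fractions y_i = n_i/n_T; K = p_G^3 / (p_E) with p_i = y_i·P.
Equating to 0.617 atm^2 and solving on 0 < X < 1: X = 0.159.

X = 0.159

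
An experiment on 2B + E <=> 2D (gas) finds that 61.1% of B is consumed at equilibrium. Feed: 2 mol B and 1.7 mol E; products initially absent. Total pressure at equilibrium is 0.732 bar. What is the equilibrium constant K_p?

K_p = 9.56 bar^-1

Basis: 2 mol B initially; let X = conversion of B. Extent ξ = X.
Species balance: n_B = 2 − 2X; n_E = 1.7 − X; n_D = 2X.
n_T = Σnᵢ = 3.7 − X.
At X = 0.611: n_B = 0.778, n_E = 1.09, n_D = 1.22, n_T = 3.09.
p_i = (n_i/n_T)·P. K_p = p_D^2 / (p_B^2 p_E) = 9.56 bar^-1.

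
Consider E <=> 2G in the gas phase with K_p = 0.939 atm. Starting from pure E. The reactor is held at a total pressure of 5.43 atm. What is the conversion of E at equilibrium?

X = 0.204

Let X = conversion of E (basis 1 mol E); extent of reaction ξ = X.
Mole table: n_E = 1 − X; n_G = 2X.
Summing: n_T = 1 + X.
With p_i = (n_i/n_T)P, K_p = p_G^2 / (p_E).
This yields a degree-2 equation in X; solving on (0,1), X = 0.204.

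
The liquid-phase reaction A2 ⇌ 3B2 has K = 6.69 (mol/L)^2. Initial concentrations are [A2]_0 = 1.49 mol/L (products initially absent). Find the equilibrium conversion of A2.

Let X = conversion of A2; extent ξ = 1.49·X mol/L.
Concentrations: [A2] = 1.49 − 1.49X; [B2] = 4.47X.
K = [B2]^3 / ([A2]).
This equals 6.69 at X = 0.405 (the root in 0 < X < 1).

X = 0.405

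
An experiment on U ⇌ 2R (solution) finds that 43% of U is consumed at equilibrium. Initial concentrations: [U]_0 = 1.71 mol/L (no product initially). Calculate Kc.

Kc = 2.22 mol/L

Let X = conversion of U.
Concentrations: [U] = 1.71 − 1.71X; [R] = 3.42X.
At X = 0.43: [U] = 0.975, [R] = 1.47.
Kc = [R]^2 / ([U]) = 2.22 mol/L.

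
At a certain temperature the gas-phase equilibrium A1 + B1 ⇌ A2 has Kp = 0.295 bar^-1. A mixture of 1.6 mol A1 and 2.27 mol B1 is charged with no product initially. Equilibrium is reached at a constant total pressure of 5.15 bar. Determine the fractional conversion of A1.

X = 0.430

Take 1.6 mol A1 as basis and let X be its fractional conversion, so ξ = 1.6X.
Moles: n_A1 = 1.6 − 1.6X; n_B1 = 2.27 − 1.6X; n_A2 = 1.6X.
Total moles n_T = 3.87 − 1.6X.
With p_i = (n_i/n_T)P, Kp = p_A2 / (p_A1 p_B1).
Substituting and setting equal to 0.295 bar^-1 gives a polynomial in X; the root in (0,1) is X = 0.430.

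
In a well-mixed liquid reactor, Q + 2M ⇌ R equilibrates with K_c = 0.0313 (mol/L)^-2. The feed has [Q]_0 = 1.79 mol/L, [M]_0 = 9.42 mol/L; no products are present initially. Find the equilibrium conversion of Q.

X = 0.619

Let X = conversion of Q; extent ξ = 1.79·X mol/L.
Concentrations: [Q] = 1.79 − 1.79X; [M] = 9.42 − 3.58X; [R] = 1.79X.
K_c = [R] / ([Q] [M]^2).
Solving K_c = 0.0313 for X ∈ (0,1): X = 0.619.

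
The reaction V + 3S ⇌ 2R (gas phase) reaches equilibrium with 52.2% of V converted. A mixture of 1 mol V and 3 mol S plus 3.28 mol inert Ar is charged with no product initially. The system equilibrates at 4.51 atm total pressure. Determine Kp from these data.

Kp = 1.48 atm^-2

Take 1 mol V as basis and let X be its fractional conversion, so ξ = X.
Species balance: n_V = 1 − X; n_S = 3 − 3X; n_R = 2X; n_I = 3.28 (inert).
Summing: n_T = 7.28 − 2X.
At X = 0.522: n_V = 0.478, n_S = 1.43, n_R = 1.04, n_T = 6.24.
p_i = (n_i/n_T)·P. Kp = p_R^2 / (p_V p_S^3) = 1.48 atm^-2.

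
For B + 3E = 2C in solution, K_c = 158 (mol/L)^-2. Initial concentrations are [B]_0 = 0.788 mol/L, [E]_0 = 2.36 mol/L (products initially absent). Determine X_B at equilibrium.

Let X = conversion of B; extent ξ = 0.788·X mol/L.
Concentrations: [B] = 0.788 − 0.788X; [E] = 2.36 − 2.36X; [C] = 1.58X.
K_c = [C]^2 / ([B] [E]^3).
This equals 158 at X = 0.820 (the root in 0 < X < 1).

X = 0.820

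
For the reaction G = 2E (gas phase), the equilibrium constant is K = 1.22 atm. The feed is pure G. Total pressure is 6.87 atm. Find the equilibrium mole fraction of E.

Take 1 mol G as basis and let X be its fractional conversion, so ξ = X.
Moles: n_G = 1 − X; n_E = 2X.
n_T = Σnᵢ = 1 + X.
With p_i = (n_i/n_T)P, K = p_E^2 / (p_G).
This yields a degree-2 equation in X; solving on (0,1), X = 0.206.
Then n_E = 0.412, n_T = 1.21, so y_E = 0.342.

y_E = 0.342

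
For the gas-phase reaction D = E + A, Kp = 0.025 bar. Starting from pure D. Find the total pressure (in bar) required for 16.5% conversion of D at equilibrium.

Take 1 mol D as basis and let X be its fractional conversion, so ξ = X.
Mole table: n_D = 1 − X; n_E = X; n_A = X.
Total moles n_T = 1 + X.
Kp = p_E p_A / (p_D) with p_i = (n_i/n_T)·P.
At X = 0.165: the mole-fraction product g(X) = Π y_i^ν_i = 0.02799. Since Kp = g(X)·P^{1}, P = (Kp/g)^(1/1) = (0.025/0.02799)^(1/1) = 0.893 bar.

P = 0.893 bar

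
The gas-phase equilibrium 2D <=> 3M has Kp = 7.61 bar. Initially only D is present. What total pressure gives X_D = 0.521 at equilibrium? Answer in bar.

P = 4.61 bar

Take 1 mol D as basis and let X be its fractional conversion, so ξ = 0.5X.
At extent ξ: n_D = 1 − X; n_M = 1.5X.
Total moles n_T = 1 + 0.5X.
Kp = p_M^3 / (p_D^2) with p_i = (n_i/n_T)·P.
At X = 0.521: the mole-fraction product g(X) = Π y_i^ν_i = 1.65. Since Kp = g(X)·P^{1}, P = (Kp/g)^(1/1) = (7.61/1.65)^(1/1) = 4.61 bar.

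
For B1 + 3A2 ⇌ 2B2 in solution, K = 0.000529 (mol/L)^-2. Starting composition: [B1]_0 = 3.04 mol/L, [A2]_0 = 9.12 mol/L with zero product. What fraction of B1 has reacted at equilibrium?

X = 0.136

Let X = conversion of B1; extent ξ = 3.04·X mol/L.
Concentrations: [B1] = 3.04 − 3.04X; [A2] = 9.12 − 9.12X; [B2] = 6.08X.
K = [B2]^2 / ([B1] [A2]^3).
Solving K = 0.000529 for X ∈ (0,1): X = 0.136.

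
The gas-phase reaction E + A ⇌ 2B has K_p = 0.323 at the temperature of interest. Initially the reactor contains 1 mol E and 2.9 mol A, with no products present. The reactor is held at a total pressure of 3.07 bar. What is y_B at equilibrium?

y_B = 0.185

Basis: 1 mol E initially; let X = conversion of E. Extent ξ = X.
Species balance: n_E = 1 − X; n_A = 2.9 − X; n_B = 2X.
Total moles n_T = 3.9 (Δν = 0, constant).
With p_i = (n_i/n_T)P, K_p = p_B^2 / (p_E p_A).
Setting this equal to 0.323 and taking the physical root (0 < X < 1) gives X = 0.362.
Then n_B = 0.723, n_T = 3.9, so y_B = 0.185.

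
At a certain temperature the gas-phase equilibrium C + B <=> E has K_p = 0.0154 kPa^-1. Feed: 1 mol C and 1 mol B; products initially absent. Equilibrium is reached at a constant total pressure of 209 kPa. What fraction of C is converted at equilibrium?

X = 0.513

Let X = conversion of C (basis 1 mol C); extent of reaction ξ = X.
Moles: n_C = 1 − X; n_B = 1 − X; n_E = X.
n_T = Σnᵢ = 2 − X.
Mole fractions y_i = n_i/n_T; K_p = p_E / (p_C p_B) with p_i = y_i·P.
Substituting and setting equal to 0.0154 kPa^-1 gives a polynomial in X; the root in (0,1) is X = 0.513.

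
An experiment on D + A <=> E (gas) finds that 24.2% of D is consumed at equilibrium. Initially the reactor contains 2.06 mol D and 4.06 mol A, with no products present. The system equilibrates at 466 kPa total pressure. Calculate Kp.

Kp = 0.00108 kPa^-1

Take 2.06 mol D as basis and let X be its fractional conversion, so ξ = 2.06X.
Species balance: n_D = 2.06 − 2.06X; n_A = 4.06 − 2.06X; n_E = 2.06X.
Total moles n_T = 6.12 − 2.06X.
At X = 0.242: n_D = 1.56, n_A = 3.56, n_E = 0.499, n_T = 5.62.
p_i = (n_i/n_T)·P. Kp = p_E / (p_D p_A) = 0.00108 kPa^-1.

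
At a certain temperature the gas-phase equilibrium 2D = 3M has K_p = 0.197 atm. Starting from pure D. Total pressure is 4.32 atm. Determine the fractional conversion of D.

X = 0.210

Let X = conversion of D (basis 1 mol D); extent of reaction ξ = 0.5X.
Mole table: n_D = 1 − X; n_M = 1.5X.
Summing: n_T = 1 + 0.5X.
Mole fractions y_i = n_i/n_T; K_p = p_M^3 / (p_D^2) with p_i = y_i·P.
Equating to 0.197 atm and solving on 0 < X < 1: X = 0.210.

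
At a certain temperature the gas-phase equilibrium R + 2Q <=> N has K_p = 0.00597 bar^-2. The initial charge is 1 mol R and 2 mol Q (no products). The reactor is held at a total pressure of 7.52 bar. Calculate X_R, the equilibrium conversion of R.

X = 0.121

Basis: 1 mol R initially; let X = conversion of R. Extent ξ = X.
Species balance: n_R = 1 − X; n_Q = 2 − 2X; n_N = X.
Summing: n_T = 3 − 2X.
Mole fractions y_i = n_i/n_T; K_p = p_N / (p_R p_Q^2) with p_i = y_i·P.
Substituting and setting equal to 0.00597 bar^-2 gives a polynomial in X; the root in (0,1) is X = 0.121.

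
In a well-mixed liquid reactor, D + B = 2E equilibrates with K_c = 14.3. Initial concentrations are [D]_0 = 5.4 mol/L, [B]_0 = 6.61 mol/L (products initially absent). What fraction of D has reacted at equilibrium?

X = 0.717

Let X = conversion of D; extent ξ = 5.4·X mol/L.
Concentrations: [D] = 5.4 − 5.4X; [B] = 6.61 − 5.4X; [E] = 10.8X.
K_c = [E]^2 / ([D] [B]).
Equating to 14.3: the physical root is X = 0.717.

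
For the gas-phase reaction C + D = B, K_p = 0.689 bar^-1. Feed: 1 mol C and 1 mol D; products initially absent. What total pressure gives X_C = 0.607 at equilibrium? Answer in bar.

P = 7.95 bar

Basis: 1 mol C initially; let X = conversion of C. Extent ξ = X.
Moles: n_C = 1 − X; n_D = 1 − X; n_B = X.
n_T = Σnᵢ = 2 − X.
K_p = p_B / (p_C p_D) with p_i = (n_i/n_T)·P.
At X = 0.607: the mole-fraction product g(X) = Π y_i^ν_i = 5.475. Since K_p = g(X)·P^{-1}, P = (g/K_p)^(1/1) = (5.475/0.689)^(1/1) = 7.95 bar.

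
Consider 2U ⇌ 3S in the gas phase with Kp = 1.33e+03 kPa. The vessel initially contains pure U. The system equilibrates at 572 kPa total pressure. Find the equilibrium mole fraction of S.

y_S = 0.654

Take 1 mol U as basis and let X be its fractional conversion, so ξ = 0.5X.
At extent ξ: n_U = 1 − X; n_S = 1.5X.
Total moles n_T = 1 + 0.5X.
Mole fractions y_i = n_i/n_T; Kp = p_S^3 / (p_U^2) with p_i = y_i·P.
Equating to 1.33e+03 kPa and solving on 0 < X < 1: X = 0.557.
Then n_S = 0.836, n_T = 1.28, so y_S = 0.654.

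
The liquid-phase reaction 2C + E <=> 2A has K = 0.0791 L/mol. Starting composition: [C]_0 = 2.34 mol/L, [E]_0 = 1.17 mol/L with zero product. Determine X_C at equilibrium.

Let X = conversion of C; extent ξ = 2.34X/2 mol/L.
Concentrations: [C] = 2.34 − 2.34X; [E] = 1.17 − 1.17X; [A] = 2.34X.
K = [A]^2 / ([C]^2 [E]).
Equating to 0.0791 L/mol: the physical root is X = 0.213.

X = 0.213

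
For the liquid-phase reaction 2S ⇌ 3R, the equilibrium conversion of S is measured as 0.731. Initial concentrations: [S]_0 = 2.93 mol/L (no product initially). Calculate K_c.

Let X = conversion of S.
Concentrations: [S] = 2.93 − 2.93X; [R] = 4.4X.
At X = 0.731: [S] = 0.788, [R] = 3.21.
K_c = [R]^3 / ([S]^2) = 53.4 mol/L.

K_c = 53.4 mol/L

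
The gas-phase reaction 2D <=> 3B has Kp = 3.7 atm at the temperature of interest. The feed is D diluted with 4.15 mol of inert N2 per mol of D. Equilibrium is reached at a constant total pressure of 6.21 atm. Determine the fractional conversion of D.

Take 1 mol D as basis and let X be its fractional conversion, so ξ = 0.5X.
Moles: n_D = 1 − X; n_B = 1.5X; n_I = 4.15 (inert).
Total moles n_T = 5.15 + 0.5X.
y_i = n_i/n_T, p_i = y_i·P. Kp = p_B^3 / (p_D^2).
Equating to 3.7 atm and solving on 0 < X < 1: X = 0.566.

X = 0.566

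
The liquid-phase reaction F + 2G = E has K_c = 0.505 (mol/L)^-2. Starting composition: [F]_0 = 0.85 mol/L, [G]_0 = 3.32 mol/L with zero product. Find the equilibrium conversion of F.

X = 0.697

Let X = conversion of F; extent ξ = 0.85·X mol/L.
Concentrations: [F] = 0.85 − 0.85X; [G] = 3.32 − 1.7X; [E] = 0.85X.
K_c = [E] / ([F] [G]^2).
Setting equal to 0.505 and solving for X on (0,1) gives X = 0.697.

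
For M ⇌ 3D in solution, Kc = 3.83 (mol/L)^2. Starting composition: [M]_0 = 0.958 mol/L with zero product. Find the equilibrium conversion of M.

X = 0.442

Let X = conversion of M; extent ξ = 0.958·X mol/L.
Concentrations: [M] = 0.958 − 0.958X; [D] = 2.87X.
Kc = [D]^3 / ([M]).
This equals 3.83 at X = 0.442 (the root in 0 < X < 1).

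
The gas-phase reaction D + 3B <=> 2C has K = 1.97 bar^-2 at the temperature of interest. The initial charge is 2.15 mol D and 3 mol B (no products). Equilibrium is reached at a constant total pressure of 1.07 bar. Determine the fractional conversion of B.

Let X = conversion of B (basis 3 mol B); extent of reaction ξ = X.
Species balance: n_D = 2.15 − X; n_B = 3 − 3X; n_C = 2X.
n_T = Σnᵢ = 5.15 − 2X.
Mole fractions y_i = n_i/n_T; K = p_C^2 / (p_D p_B^3) with p_i = y_i·P.
This yields a degree-4 equation in X; solving on (0,1), X = 0.467.

X = 0.467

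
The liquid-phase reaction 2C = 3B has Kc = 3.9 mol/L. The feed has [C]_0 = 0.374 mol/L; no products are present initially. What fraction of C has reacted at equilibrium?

Let X = conversion of C; extent ξ = 0.374X/2 mol/L.
Concentrations: [C] = 0.374 − 0.374X; [B] = 0.561X.
Kc = [B]^3 / ([C]^2).
This equals 3.9 at X = 0.681 (the root in 0 < X < 1).

X = 0.681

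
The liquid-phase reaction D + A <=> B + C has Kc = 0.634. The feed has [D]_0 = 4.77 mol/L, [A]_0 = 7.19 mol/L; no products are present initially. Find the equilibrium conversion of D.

X = 0.535

Let X = conversion of D; extent ξ = 4.77·X mol/L.
Concentrations: [D] = 4.77 − 4.77X; [A] = 7.19 − 4.77X; [B] = 4.77X; [C] = 4.77X.
Kc = [B] [C] / ([D] [A]).
Equating to 0.634: the physical root is X = 0.535.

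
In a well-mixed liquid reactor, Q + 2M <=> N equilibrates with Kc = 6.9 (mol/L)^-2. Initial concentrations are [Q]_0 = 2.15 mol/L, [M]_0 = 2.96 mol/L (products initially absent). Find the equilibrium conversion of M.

X = 0.848

Let X = conversion of M; extent ξ = 2.96X/2 mol/L.
Concentrations: [Q] = 2.15 − 1.48X; [M] = 2.96 − 2.96X; [N] = 1.48X.
Kc = [N] / ([Q] [M]^2).
Setting equal to 6.9 and solving for X on (0,1) gives X = 0.848.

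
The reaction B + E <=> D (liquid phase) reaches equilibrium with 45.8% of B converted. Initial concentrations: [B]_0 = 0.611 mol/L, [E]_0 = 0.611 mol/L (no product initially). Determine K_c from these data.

K_c = 2.55 L/mol

Let X = conversion of B.
Concentrations: [B] = 0.611 − 0.611X; [E] = 0.611 − 0.611X; [D] = 0.611X.
At X = 0.458: [B] = 0.331, [E] = 0.331, [D] = 0.28.
K_c = [D] / ([B] [E]) = 2.55 L/mol.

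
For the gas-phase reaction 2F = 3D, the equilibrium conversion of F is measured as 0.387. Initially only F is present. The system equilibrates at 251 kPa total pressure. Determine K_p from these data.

K_p = 109 kPa

Basis: 1 mol F initially; let X = conversion of F. Extent ξ = 0.5X.
Moles: n_F = 1 − X; n_D = 1.5X.
Summing: n_T = 1 + 0.5X.
At X = 0.387: n_F = 0.613, n_D = 0.581, n_T = 1.19.
p_i = (n_i/n_T)·P. K_p = p_D^3 / (p_F^2) = 109 kPa.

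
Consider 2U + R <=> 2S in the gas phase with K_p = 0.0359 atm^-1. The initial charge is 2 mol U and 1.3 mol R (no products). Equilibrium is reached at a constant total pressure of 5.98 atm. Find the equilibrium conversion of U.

X = 0.216

Take 2 mol U as basis and let X be its fractional conversion, so ξ = X.
Mole table: n_U = 2 − 2X; n_R = 1.3 − X; n_S = 2X.
n_T = Σnᵢ = 3.3 − X.
With p_i = (n_i/n_T)P, K_p = p_S^2 / (p_U^2 p_R).
Equating to 0.0359 atm^-1 and solving on 0 < X < 1: X = 0.216.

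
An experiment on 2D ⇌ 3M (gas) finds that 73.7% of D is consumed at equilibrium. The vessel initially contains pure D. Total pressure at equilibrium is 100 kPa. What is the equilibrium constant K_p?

Take 1 mol D as basis and let X be its fractional conversion, so ξ = 0.5X.
Mole table: n_D = 1 − X; n_M = 1.5X.
Summing: n_T = 1 + 0.5X.
At X = 0.737: n_D = 0.263, n_M = 1.11, n_T = 1.37.
p_i = (n_i/n_T)·P. K_p = p_M^3 / (p_D^2) = 1.43e+03 kPa.

K_p = 1.43e+03 kPa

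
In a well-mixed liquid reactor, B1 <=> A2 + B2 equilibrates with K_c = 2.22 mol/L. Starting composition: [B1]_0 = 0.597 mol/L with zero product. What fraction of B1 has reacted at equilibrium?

X = 0.819

Let X = conversion of B1; extent ξ = 0.597·X mol/L.
Concentrations: [B1] = 0.597 − 0.597X; [A2] = 0.597X; [B2] = 0.597X.
K_c = [A2] [B2] / ([B1]).
Solving K_c = 2.22 for X ∈ (0,1): X = 0.819.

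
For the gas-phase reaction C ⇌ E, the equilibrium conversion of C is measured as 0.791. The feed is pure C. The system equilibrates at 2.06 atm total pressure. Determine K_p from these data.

K_p = 3.78

Basis: 1 mol C initially; let X = conversion of C. Extent ξ = X.
Species balance: n_C = 1 − X; n_E = X.
Total moles n_T = 1 (Δν = 0, constant).
At X = 0.791: n_C = 0.209, n_E = 0.791, n_T = 1.
p_i = (n_i/n_T)·P. K_p = p_E / (p_C) = 3.78.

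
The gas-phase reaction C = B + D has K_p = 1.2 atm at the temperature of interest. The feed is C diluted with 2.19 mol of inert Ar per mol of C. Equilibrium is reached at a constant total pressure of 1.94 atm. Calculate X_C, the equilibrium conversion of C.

X = 0.762

Take 1 mol C as basis and let X be its fractional conversion, so ξ = X.
Species balance: n_C = 1 − X; n_B = X; n_D = X; n_I = 2.19 (inert).
n_T = Σnᵢ = 3.19 + X.
Mole fractions y_i = n_i/n_T; K_p = p_B p_D / (p_C) with p_i = y_i·P.
Equating to 1.2 atm and solving on 0 < X < 1: X = 0.762.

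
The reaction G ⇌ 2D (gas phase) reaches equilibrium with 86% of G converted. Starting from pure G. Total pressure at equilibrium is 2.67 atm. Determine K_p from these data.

Take 1 mol G as basis and let X be its fractional conversion, so ξ = X.
Mole table: n_G = 1 − X; n_D = 2X.
n_T = Σnᵢ = 1 + X.
At X = 0.86: n_G = 0.14, n_D = 1.72, n_T = 1.86.
p_i = (n_i/n_T)·P. K_p = p_D^2 / (p_G) = 30.3 atm.

K_p = 30.3 atm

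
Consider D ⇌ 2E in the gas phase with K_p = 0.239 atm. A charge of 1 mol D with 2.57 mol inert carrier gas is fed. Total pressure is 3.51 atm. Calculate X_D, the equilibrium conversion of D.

X = 0.224

Let X = conversion of D (basis 1 mol D); extent of reaction ξ = X.
Species balance: n_D = 1 − X; n_E = 2X; n_I = 2.57 (inert).
Summing: n_T = 3.57 + X.
With p_i = (n_i/n_T)P, K_p = p_E^2 / (p_D).
Equating to 0.239 atm and solving on 0 < X < 1: X = 0.224.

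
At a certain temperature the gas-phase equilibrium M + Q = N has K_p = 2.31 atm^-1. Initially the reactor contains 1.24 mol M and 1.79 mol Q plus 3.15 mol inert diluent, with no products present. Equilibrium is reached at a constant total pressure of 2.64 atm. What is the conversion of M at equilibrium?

Take 1.24 mol M as basis and let X be its fractional conversion, so ξ = 1.24X.
Species balance: n_M = 1.24 − 1.24X; n_Q = 1.79 − 1.24X; n_N = 1.24X; n_I = 3.15 (inert).
Total moles n_T = 6.18 − 1.24X.
Mole fractions y_i = n_i/n_T; K_p = p_N / (p_M p_Q) with p_i = y_i·P.
Substituting and setting equal to 2.31 atm^-1 gives a polynomial in X; the root in (0,1) is X = 0.551.

X = 0.551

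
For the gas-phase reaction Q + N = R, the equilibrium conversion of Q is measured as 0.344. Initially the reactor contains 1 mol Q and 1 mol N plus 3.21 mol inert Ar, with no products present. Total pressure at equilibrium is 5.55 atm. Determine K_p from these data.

Basis: 1 mol Q initially; let X = conversion of Q. Extent ξ = X.
Mole table: n_Q = 1 − X; n_N = 1 − X; n_R = X; n_I = 3.21 (inert).
n_T = Σnᵢ = 5.21 − X.
At X = 0.344: n_Q = 0.656, n_N = 0.656, n_R = 0.344, n_T = 4.87.
p_i = (n_i/n_T)·P. K_p = p_R / (p_Q p_N) = 0.701 atm^-1.

K_p = 0.701 atm^-1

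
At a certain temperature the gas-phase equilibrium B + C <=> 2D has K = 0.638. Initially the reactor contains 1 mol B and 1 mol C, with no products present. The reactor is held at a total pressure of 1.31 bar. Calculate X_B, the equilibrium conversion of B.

Take 1 mol B as basis and let X be its fractional conversion, so ξ = X.
Moles: n_B = 1 − X; n_C = 1 − X; n_D = 2X.
Total moles n_T = 2 (Δν = 0, constant).
y_i = n_i/n_T, p_i = y_i·P. K = p_D^2 / (p_B p_C).
This yields a degree-2 equation in X; solving on (0,1), X = 0.285.

X = 0.285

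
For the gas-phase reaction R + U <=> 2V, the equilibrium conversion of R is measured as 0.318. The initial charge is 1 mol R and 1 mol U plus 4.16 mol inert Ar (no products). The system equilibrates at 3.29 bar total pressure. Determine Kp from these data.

Take 1 mol R as basis and let X be its fractional conversion, so ξ = X.
Mole table: n_R = 1 − X; n_U = 1 − X; n_V = 2X; n_I = 4.16 (inert).
Since Δν = 0, n_T = 6.16 throughout.
At X = 0.318: n_R = 0.682, n_U = 0.682, n_V = 0.636, n_T = 6.16.
p_i = (n_i/n_T)·P. Kp = p_V^2 / (p_R p_U) = 0.87.

Kp = 0.87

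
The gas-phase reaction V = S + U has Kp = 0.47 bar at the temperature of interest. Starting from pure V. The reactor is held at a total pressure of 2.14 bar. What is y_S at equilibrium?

y_S = 0.298

Let X = conversion of V (basis 1 mol V); extent of reaction ξ = X.
Species balance: n_V = 1 − X; n_S = X; n_U = X.
Summing: n_T = 1 + X.
Mole fractions y_i = n_i/n_T; Kp = p_S p_U / (p_V) with p_i = y_i·P.
Substituting and setting equal to 0.47 bar gives a polynomial in X; the root in (0,1) is X = 0.424.
Then n_S = 0.424, n_T = 1.42, so y_S = 0.298.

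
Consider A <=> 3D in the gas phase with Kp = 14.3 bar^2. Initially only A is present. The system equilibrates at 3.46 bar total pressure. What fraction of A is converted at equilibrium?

X = 0.444

Let X = conversion of A (basis 1 mol A); extent of reaction ξ = X.
Species balance: n_A = 1 − X; n_D = 3X.
Summing: n_T = 1 + 2X.
y_i = n_i/n_T, p_i = y_i·P. Kp = p_D^3 / (p_A).
Setting this equal to 14.3 bar^2 and taking the physical root (0 < X < 1) gives X = 0.444.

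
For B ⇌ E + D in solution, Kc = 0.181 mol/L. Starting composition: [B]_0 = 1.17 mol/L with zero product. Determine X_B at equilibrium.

X = 0.324

Let X = conversion of B; extent ξ = 1.17·X mol/L.
Concentrations: [B] = 1.17 − 1.17X; [E] = 1.17X; [D] = 1.17X.
Kc = [E] [D] / ([B]).
This equals 0.181 at X = 0.324 (the root in 0 < X < 1).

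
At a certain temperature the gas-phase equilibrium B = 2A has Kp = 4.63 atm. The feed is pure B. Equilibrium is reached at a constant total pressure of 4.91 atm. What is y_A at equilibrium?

y_A = 0.608

Take 1 mol B as basis and let X be its fractional conversion, so ξ = X.
At extent ξ: n_B = 1 − X; n_A = 2X.
Summing: n_T = 1 + X.
y_i = n_i/n_T, p_i = y_i·P. Kp = p_A^2 / (p_B).
Setting this equal to 4.63 atm and taking the physical root (0 < X < 1) gives X = 0.437.
Then n_A = 0.874, n_T = 1.44, so y_A = 0.608.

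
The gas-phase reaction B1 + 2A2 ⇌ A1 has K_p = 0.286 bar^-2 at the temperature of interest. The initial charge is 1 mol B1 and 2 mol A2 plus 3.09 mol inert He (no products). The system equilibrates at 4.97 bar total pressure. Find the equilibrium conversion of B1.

X = 0.310

Basis: 1 mol B1 initially; let X = conversion of B1. Extent ξ = X.
At extent ξ: n_B1 = 1 − X; n_A2 = 2 − 2X; n_A1 = X; n_I = 3.09 (inert).
n_T = Σnᵢ = 6.09 − 2X.
Mole fractions y_i = n_i/n_T; K_p = p_A1 / (p_B1 p_A2^2) with p_i = y_i·P.
Equating to 0.286 bar^-2 and solving on 0 < X < 1: X = 0.310.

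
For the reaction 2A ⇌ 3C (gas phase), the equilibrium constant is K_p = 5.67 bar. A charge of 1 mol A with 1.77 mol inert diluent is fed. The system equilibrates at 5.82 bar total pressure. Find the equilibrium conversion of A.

X = 0.557

Basis: 1 mol A initially; let X = conversion of A. Extent ξ = 0.5X.
Mole table: n_A = 1 − X; n_C = 1.5X; n_I = 1.77 (inert).
n_T = Σnᵢ = 2.77 + 0.5X.
Mole fractions y_i = n_i/n_T; K_p = p_C^3 / (p_A^2) with p_i = y_i·P.
Equating to 5.67 bar and solving on 0 < X < 1: X = 0.557.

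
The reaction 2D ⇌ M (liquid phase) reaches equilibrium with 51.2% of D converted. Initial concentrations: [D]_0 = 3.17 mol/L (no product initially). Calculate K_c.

K_c = 0.339 L/mol

Let X = conversion of D.
Concentrations: [D] = 3.17 − 3.17X; [M] = 1.58X.
At X = 0.512: [D] = 1.55, [M] = 0.812.
K_c = [M] / ([D]^2) = 0.339 L/mol.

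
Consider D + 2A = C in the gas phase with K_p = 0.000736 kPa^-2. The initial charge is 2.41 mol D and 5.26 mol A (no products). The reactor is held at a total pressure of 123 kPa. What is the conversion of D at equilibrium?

X = 0.689

Let X = conversion of D (basis 2.41 mol D); extent of reaction ξ = 2.41X.
Mole table: n_D = 2.41 − 2.41X; n_A = 5.26 − 4.82X; n_C = 2.41X.
Summing: n_T = 7.67 − 4.82X.
Mole fractions y_i = n_i/n_T; K_p = p_C / (p_D p_A^2) with p_i = y_i·P.
Setting this equal to 0.000736 kPa^-2 and taking the physical root (0 < X < 1) gives X = 0.689.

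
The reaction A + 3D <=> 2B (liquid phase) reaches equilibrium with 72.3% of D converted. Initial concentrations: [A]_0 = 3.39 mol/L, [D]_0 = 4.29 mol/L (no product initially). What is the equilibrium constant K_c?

Let X = conversion of D.
Concentrations: [A] = 3.39 − 1.43X; [D] = 4.29 − 4.29X; [B] = 2.86X.
At X = 0.723: [A] = 2.36, [D] = 1.19, [B] = 2.07.
K_c = [B]^2 / ([A] [D]^3) = 1.08 (mol/L)^-2.

K_c = 1.08 (mol/L)^-2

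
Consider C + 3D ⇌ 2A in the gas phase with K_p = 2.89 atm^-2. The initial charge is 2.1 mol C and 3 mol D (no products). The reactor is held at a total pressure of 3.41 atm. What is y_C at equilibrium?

Basis: 3 mol D initially; let X = conversion of D. Extent ξ = X.
Moles: n_C = 2.1 − X; n_D = 3 − 3X; n_A = 2X.
Summing: n_T = 5.1 − 2X.
With p_i = (n_i/n_T)P, K_p = p_A^2 / (p_C p_D^3).
Equating to 2.89 atm^-2 and solving on 0 < X < 1: X = 0.719.
Then n_C = 1.38, n_T = 3.66, so y_C = 0.377.

y_C = 0.377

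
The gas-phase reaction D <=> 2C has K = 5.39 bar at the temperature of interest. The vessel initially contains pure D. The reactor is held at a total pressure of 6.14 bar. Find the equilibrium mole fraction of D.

y_D = 0.404

Let X = conversion of D (basis 1 mol D); extent of reaction ξ = X.
Mole table: n_D = 1 − X; n_C = 2X.
n_T = Σnᵢ = 1 + X.
y_i = n_i/n_T, p_i = y_i·P. K = p_C^2 / (p_D).
Equating to 5.39 bar and solving on 0 < X < 1: X = 0.424.
Then n_D = 0.576, n_T = 1.42, so y_D = 0.404.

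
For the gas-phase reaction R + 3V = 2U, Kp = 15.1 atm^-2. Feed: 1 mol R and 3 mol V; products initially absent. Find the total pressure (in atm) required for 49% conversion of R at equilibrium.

P = 0.564 atm

Take 1 mol R as basis and let X be its fractional conversion, so ξ = X.
Species balance: n_R = 1 − X; n_V = 3 − 3X; n_U = 2X.
Summing: n_T = 4 − 2X.
Kp = p_U^2 / (p_R p_V^3) with p_i = (n_i/n_T)·P.
At X = 0.49: the mole-fraction product g(X) = Π y_i^ν_i = 4.795. Since Kp = g(X)·P^{-2}, P = (g/Kp)^(1/2) = (4.795/15.1)^(1/2) = 0.564 atm.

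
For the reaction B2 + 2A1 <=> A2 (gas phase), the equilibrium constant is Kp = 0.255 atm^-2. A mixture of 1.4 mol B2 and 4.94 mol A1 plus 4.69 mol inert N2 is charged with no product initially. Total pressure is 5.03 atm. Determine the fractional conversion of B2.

X = 0.473

Let X = conversion of B2 (basis 1.4 mol B2); extent of reaction ξ = 1.4X.
Moles: n_B2 = 1.4 − 1.4X; n_A1 = 4.94 − 2.8X; n_A2 = 1.4X; n_I = 4.69 (inert).
Total moles n_T = 11 − 2.8X.
With p_i = (n_i/n_T)P, Kp = p_A2 / (p_B2 p_A1^2).
Setting this equal to 0.255 atm^-2 and taking the physical root (0 < X < 1) gives X = 0.473.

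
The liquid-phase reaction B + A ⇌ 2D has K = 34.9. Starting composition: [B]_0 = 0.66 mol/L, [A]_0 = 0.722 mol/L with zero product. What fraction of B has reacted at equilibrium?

X = 0.779

Let X = conversion of B; extent ξ = 0.66·X mol/L.
Concentrations: [B] = 0.66 − 0.66X; [A] = 0.722 − 0.66X; [D] = 1.32X.
K = [D]^2 / ([B] [A]).
Solving K = 34.9 for X ∈ (0,1): X = 0.779.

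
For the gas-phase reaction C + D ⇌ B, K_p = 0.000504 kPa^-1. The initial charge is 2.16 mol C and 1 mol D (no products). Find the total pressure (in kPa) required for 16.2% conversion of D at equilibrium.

P = 576 kPa

Take 1 mol D as basis and let X be its fractional conversion, so ξ = X.
At extent ξ: n_C = 2.16 − X; n_D = 1 − X; n_B = X.
n_T = Σnᵢ = 3.16 − X.
K_p = p_B / (p_C p_D) with p_i = (n_i/n_T)·P.
At X = 0.162: the mole-fraction product g(X) = Π y_i^ν_i = 0.2901. Since K_p = g(X)·P^{-1}, P = (g/K_p)^(1/1) = (0.2901/0.000504)^(1/1) = 576 kPa.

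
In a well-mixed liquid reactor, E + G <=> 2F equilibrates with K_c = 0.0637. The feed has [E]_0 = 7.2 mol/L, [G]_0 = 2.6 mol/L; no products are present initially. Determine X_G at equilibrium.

X = 0.183

Let X = conversion of G; extent ξ = 2.6·X mol/L.
Concentrations: [E] = 7.2 − 2.6X; [G] = 2.6 − 2.6X; [F] = 5.2X.
K_c = [F]^2 / ([E] [G]).
This equals 0.0637 at X = 0.183 (the root in 0 < X < 1).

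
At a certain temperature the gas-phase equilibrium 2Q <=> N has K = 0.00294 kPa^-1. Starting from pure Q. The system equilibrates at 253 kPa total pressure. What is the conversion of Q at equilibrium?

X = 0.498

Take 1 mol Q as basis and let X be its fractional conversion, so ξ = 0.5X.
Moles: n_Q = 1 − X; n_N = 0.5X.
Total moles n_T = 1 − 0.5X.
Mole fractions y_i = n_i/n_T; K = p_N / (p_Q^2) with p_i = y_i·P.
Equating to 0.00294 kPa^-1 and solving on 0 < X < 1: X = 0.498.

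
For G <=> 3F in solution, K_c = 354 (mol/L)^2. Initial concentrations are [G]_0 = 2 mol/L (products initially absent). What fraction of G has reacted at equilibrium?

X = 0.827

Let X = conversion of G; extent ξ = 2·X mol/L.
Concentrations: [G] = 2 − 2X; [F] = 6X.
K_c = [F]^3 / ([G]).
Equating to 354 (mol/L)^2: the physical root is X = 0.827.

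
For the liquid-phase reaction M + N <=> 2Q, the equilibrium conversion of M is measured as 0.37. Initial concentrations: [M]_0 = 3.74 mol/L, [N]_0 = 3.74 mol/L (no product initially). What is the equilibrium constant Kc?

Let X = conversion of M.
Concentrations: [M] = 3.74 − 3.74X; [N] = 3.74 − 3.74X; [Q] = 7.48X.
At X = 0.37: [M] = 2.36, [N] = 2.36, [Q] = 2.77.
Kc = [Q]^2 / ([M] [N]) = 1.38.

Kc = 1.38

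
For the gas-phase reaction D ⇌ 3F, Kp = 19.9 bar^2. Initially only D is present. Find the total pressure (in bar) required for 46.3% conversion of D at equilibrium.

P = 3.85 bar

Let X = conversion of D (basis 1 mol D); extent of reaction ξ = X.
At extent ξ: n_D = 1 − X; n_F = 3X.
Total moles n_T = 1 + 2X.
Kp = p_F^3 / (p_D) with p_i = (n_i/n_T)·P.
At X = 0.463: the mole-fraction product g(X) = Π y_i^ν_i = 1.345. Since Kp = g(X)·P^{2}, P = (Kp/g)^(1/2) = (19.9/1.345)^(1/2) = 3.85 bar.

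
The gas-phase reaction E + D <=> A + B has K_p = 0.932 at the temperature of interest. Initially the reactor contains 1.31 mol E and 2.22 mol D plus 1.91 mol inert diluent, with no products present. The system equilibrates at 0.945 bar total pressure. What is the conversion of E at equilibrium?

Let X = conversion of E (basis 1.31 mol E); extent of reaction ξ = 1.31X.
Species balance: n_E = 1.31 − 1.31X; n_D = 2.22 − 1.31X; n_A = 1.31X; n_B = 1.31X; n_I = 1.91 (inert).
Since Δν = 0, n_T = 5.44 throughout.
Mole fractions y_i = n_i/n_T; K_p = p_A p_B / (p_E p_D) with p_i = y_i·P.
Substituting and setting equal to 0.932 gives a polynomial in X; the root in (0,1) is X = 0.619.

X = 0.619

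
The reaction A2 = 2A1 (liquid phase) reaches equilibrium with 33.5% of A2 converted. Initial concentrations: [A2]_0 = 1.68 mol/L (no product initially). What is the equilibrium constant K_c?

Let X = conversion of A2.
Concentrations: [A2] = 1.68 − 1.68X; [A1] = 3.36X.
At X = 0.335: [A2] = 1.12, [A1] = 1.13.
K_c = [A1]^2 / ([A2]) = 1.13 mol/L.

K_c = 1.13 mol/L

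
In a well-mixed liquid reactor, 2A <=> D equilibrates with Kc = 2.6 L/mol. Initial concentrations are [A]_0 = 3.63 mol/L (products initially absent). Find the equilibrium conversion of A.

Let X = conversion of A; extent ξ = 3.63X/2 mol/L.
Concentrations: [A] = 3.63 − 3.63X; [D] = 1.81X.
Kc = [D] / ([A]^2).
Setting equal to 2.6 and solving for X on (0,1) gives X = 0.795.

X = 0.795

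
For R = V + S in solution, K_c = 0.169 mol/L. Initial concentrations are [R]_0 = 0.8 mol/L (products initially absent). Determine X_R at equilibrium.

Let X = conversion of R; extent ξ = 0.8·X mol/L.
Concentrations: [R] = 0.8 − 0.8X; [V] = 0.8X; [S] = 0.8X.
K_c = [V] [S] / ([R]).
This equals 0.169 at X = 0.366 (the root in 0 < X < 1).

X = 0.366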